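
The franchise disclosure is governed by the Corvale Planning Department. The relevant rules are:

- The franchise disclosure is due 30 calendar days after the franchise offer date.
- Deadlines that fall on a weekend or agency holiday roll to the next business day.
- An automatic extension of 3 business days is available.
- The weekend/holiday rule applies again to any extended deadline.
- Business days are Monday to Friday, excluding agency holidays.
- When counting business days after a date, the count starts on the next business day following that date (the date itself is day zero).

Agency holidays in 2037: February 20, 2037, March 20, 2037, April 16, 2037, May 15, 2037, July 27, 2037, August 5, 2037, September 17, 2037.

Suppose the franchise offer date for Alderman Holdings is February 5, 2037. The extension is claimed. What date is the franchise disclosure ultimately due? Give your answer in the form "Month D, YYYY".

March 12, 2037

30 calendar days after February 5, 2037 is March 7, 2037.
Because March 7, 2037 is a Saturday, the deadline becomes March 9, 2037 (Monday).
The 3-business-day extension runs from March 9, 2037 to March 12, 2037.
Since March 12, 2037 is a Thursday and not a holiday, the date is unchanged.
Deadline: March 12, 2037.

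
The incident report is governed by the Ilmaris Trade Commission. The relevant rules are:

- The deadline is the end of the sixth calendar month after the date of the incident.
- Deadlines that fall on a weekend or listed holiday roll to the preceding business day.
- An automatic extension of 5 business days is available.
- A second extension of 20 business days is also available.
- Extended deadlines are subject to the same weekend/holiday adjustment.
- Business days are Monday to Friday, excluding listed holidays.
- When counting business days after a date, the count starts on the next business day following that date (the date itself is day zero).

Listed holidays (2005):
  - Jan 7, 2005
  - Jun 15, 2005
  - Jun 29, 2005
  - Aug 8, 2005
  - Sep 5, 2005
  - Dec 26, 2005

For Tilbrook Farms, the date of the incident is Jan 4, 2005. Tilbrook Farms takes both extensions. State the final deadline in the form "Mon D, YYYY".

Sep 6, 2005

The sixth month after Jan 4, 2005 is July 2005, whose last day is Jul 31, 2005.
Jul 31, 2005 falls on a Sunday. Rolling to the preceding business day gives Jul 29, 2005, a Friday.
Applying the 5-business-day extension: 5 business days after Jul 29, 2005 is Aug 5, 2005.
Aug 5, 2005 is a Friday and not a listed holiday, so it stands.
Counting 20 further business days from Aug 5, 2005 reaches Sep 6, 2005.
Sep 6, 2005 falls on a Tuesday, which is a business day, so no adjustment is needed.
Deadline: Sep 6, 2005.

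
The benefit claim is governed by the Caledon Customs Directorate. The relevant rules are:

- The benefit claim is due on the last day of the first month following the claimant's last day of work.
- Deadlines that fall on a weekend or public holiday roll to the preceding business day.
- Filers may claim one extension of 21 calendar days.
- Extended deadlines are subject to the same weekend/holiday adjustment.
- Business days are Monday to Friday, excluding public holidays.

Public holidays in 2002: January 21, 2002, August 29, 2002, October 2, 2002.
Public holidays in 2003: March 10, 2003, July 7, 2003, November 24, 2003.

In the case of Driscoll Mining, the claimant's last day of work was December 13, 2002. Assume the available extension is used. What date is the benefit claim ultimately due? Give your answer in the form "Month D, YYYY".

February 21, 2003

The first month after December 13, 2002 is January 2003, whose last day is January 31, 2003.
January 31, 2003 (Friday) is already a business day.
Add the 21 calendar-day extension to January 31, 2003: February 21, 2003.
February 21, 2003 (Friday) is already a business day.
Deadline: February 21, 2003.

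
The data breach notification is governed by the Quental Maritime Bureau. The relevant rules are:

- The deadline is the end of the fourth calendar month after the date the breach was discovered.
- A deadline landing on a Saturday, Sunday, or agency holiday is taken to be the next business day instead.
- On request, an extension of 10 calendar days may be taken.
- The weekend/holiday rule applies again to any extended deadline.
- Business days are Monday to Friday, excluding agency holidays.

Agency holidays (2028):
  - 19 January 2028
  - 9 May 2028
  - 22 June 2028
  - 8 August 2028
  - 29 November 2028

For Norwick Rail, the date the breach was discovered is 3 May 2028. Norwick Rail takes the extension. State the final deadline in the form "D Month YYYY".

4 months after 3 May 2028 is September 2028; that month ends on 30 September 2028.
Because 30 September 2028 is a Saturday, the deadline becomes 2 October 2028 (Monday).
Add the 10 calendar-day extension to 2 October 2028: 12 October 2028.
Since 12 October 2028 is a Thursday and not a holiday, the date is unchanged.
Final deadline: 12 October 2028.

12 October 2028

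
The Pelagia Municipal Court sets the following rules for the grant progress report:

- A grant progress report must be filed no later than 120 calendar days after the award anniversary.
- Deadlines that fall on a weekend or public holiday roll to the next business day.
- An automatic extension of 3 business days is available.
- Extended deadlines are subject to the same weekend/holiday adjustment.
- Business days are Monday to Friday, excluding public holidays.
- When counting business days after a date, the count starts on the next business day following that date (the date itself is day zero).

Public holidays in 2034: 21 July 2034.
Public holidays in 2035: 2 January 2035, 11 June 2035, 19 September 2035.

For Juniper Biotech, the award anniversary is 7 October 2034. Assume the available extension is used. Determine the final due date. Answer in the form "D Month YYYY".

8 February 2035

From 7 October 2034, 120 calendar days later is 4 February 2035.
Because 4 February 2035 is a Sunday, the deadline becomes 5 February 2035 (Monday).
The 3-business-day extension runs from 5 February 2035 to 8 February 2035.
Since 8 February 2035 is a Thursday and not a holiday, the date is unchanged.
So the filing is due 8 February 2035.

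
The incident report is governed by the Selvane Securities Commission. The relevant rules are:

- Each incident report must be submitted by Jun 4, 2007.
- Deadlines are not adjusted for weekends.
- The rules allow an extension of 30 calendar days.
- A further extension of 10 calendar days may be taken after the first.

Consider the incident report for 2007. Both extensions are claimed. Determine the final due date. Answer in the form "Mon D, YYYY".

Jul 14, 2007

Start from the fixed due date, Jun 4, 2007.
No adjustment is made for weekends or holidays, so Jun 4, 2007 stands.
Add the 30 calendar-day extension to Jun 4, 2007: Jul 4, 2007.
No adjustment is made for weekends or holidays, so Jul 4, 2007 stands.
With the 10-day extension, Jul 4, 2007 becomes Jul 14, 2007.
No adjustment is made for weekends or holidays, so Jul 14, 2007 stands.
So the filing is due Jul 14, 2007.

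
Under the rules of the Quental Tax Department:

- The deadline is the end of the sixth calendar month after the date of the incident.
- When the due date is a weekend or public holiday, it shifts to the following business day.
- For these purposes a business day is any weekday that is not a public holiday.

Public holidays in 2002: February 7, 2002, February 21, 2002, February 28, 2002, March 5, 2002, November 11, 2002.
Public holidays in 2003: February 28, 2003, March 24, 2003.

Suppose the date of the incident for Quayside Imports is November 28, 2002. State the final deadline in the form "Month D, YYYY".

6 months after November 28, 2002 falls in May 2003; the last day of that month is May 31, 2003.
May 31, 2003 is a Saturday; the next business day is June 2, 2003 (Monday).
The final due date is June 2, 2003.

June 2, 2003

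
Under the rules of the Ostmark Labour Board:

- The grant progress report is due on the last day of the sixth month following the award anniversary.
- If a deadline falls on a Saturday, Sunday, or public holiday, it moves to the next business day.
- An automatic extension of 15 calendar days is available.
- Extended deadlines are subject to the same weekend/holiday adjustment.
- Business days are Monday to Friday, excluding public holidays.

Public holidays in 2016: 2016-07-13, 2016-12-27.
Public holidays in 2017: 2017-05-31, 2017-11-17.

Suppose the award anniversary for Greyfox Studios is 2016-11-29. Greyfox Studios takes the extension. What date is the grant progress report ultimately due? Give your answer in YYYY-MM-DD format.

2017-06-16

The sixth month after 2016-11-29 is May 2017, whose last day is 2017-05-31.
2017-05-31 is a listed holiday, so it moves to the next business day, 2017-06-01 (Thursday).
Applying the 15-calendar-day extension: 2017-06-01 + 15 days = 2017-06-16.
Since 2017-06-16 is a Friday and not a holiday, the date is unchanged.
So the filing is due 2017-06-16.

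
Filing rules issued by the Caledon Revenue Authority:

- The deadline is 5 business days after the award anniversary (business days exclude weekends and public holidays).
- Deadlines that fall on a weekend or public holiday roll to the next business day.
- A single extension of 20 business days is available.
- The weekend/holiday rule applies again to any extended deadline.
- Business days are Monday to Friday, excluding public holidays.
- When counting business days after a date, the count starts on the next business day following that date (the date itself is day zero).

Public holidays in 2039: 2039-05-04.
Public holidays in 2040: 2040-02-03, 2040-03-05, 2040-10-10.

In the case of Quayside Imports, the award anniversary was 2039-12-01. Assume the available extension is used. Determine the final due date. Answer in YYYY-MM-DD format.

Starting the day after 2039-12-01 and counting 5 business days lands on 2039-12-08.
2039-12-08 is a Thursday and not a listed holiday, so it stands.
Counting 20 further business days from 2039-12-08 reaches 2040-01-05.
2040-01-05 is a Thursday and not a listed holiday, so it stands.
So the filing is due 2040-01-05.

2040-01-05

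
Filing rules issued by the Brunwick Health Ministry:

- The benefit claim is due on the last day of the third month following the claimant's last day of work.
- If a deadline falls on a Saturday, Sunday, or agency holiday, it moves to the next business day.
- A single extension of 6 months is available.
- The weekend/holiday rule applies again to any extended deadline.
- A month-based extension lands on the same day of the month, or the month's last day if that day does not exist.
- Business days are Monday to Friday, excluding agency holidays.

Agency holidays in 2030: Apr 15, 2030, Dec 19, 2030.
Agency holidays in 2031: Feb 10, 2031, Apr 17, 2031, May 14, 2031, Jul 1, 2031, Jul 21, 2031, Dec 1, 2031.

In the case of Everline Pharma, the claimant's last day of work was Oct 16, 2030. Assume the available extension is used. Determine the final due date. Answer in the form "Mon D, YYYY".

3 months after Oct 16, 2030 falls in January 2031; the last day of that month is Jan 31, 2031.
Jan 31, 2031 is a Friday and not a listed holiday, so it stands.
Applying the 6 months extension: 6 months after Jan 31, 2031 is Jul 31, 2031.
Since Jul 31, 2031 is a Thursday and not a holiday, the date is unchanged.
The final due date is Jul 31, 2031.

Jul 31, 2031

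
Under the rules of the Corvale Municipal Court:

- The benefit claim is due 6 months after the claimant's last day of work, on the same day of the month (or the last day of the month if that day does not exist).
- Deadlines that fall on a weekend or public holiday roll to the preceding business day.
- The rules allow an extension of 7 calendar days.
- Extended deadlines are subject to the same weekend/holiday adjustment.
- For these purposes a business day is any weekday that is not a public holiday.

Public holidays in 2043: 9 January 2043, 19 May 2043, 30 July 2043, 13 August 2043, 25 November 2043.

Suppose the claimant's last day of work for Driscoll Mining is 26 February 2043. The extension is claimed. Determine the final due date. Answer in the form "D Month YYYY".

2 September 2043

6 months from 26 February 2043 is 26 August 2043.
Since 26 August 2043 is a Wednesday and not a holiday, the date is unchanged.
With the 7-day extension, 26 August 2043 becomes 2 September 2043.
2 September 2043 (Wednesday) is already a business day.
Deadline: 2 September 2043.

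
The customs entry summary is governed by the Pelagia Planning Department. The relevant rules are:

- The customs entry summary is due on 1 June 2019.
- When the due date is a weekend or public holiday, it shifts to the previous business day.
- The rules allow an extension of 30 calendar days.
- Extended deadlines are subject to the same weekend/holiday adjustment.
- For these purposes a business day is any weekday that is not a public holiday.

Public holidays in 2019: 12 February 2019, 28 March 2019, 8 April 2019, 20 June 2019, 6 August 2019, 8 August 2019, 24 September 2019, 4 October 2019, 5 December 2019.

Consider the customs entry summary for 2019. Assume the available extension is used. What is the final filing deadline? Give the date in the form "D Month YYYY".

The statutory due date is 1 June 2019.
1 June 2019 is a Saturday; the preceding business day is 31 May 2019 (Friday).
Applying the 30-calendar-day extension: 31 May 2019 + 30 days = 30 June 2019.
30 June 2019 falls on a Sunday. Rolling to the preceding business day gives 28 June 2019, a Friday.
Deadline: 28 June 2019.

28 June 2019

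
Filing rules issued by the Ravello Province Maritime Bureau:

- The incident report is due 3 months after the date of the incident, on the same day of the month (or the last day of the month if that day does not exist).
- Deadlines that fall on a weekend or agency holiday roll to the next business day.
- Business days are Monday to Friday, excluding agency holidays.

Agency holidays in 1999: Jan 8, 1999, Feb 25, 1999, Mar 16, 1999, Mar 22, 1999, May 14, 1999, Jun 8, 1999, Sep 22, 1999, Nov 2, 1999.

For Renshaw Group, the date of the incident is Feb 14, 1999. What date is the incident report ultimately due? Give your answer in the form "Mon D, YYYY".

May 17, 1999

Moving 3 months forward from Feb 14, 1999 on the corresponding day gives May 14, 1999.
Because May 14, 1999 is a listed holiday, the deadline becomes May 17, 1999 (Monday).
Final deadline: May 17, 1999.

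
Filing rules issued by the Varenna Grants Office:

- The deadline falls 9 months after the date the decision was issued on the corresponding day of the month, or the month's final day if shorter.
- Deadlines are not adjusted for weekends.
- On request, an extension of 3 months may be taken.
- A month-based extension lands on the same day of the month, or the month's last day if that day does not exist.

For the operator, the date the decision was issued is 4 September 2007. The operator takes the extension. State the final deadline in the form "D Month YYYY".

9 months after 4 September 2007, on the same day of the month, is 4 June 2008.
4 June 2008 is a Wednesday; no weekend or holiday adjustment applies.
The 3 months extension carries 4 June 2008 to 4 September 2008.
4 September 2008 is a Thursday; no weekend or holiday adjustment applies.
Deadline: 4 September 2008.

4 September 2008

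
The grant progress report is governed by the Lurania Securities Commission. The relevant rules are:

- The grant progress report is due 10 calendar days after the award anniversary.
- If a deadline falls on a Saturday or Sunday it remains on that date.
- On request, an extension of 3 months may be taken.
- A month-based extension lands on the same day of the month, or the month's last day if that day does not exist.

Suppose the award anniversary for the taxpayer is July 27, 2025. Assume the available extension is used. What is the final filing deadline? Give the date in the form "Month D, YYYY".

From July 27, 2025, 10 calendar days later is August 6, 2025.
August 6, 2025 is a Wednesday; no weekend or holiday adjustment applies.
The 3 months extension carries August 6, 2025 to November 6, 2025.
November 6, 2025 falls on a Thursday. The rules make no weekend/holiday allowance, so it remains November 6, 2025.
The final due date is November 6, 2025.

November 6, 2025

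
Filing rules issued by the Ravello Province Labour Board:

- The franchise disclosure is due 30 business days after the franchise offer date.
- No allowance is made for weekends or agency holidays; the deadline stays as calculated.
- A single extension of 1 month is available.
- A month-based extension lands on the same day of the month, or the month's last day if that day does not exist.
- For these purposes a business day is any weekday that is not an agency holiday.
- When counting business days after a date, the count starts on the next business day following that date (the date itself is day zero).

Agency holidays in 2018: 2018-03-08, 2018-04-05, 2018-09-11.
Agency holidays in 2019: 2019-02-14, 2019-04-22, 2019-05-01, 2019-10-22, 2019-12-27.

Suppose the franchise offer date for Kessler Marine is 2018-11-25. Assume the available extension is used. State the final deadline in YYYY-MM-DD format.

30 business days after 2018-11-25, excluding weekends and holidays, is 2019-01-04.
No adjustment is made for weekends or holidays, so 2019-01-04 stands.
Add 1 month to 2019-01-04: 2019-02-04.
2019-02-04 falls on a Monday. The rules make no weekend/holiday allowance, so it remains 2019-02-04.
So the filing is due 2019-02-04.

2019-02-04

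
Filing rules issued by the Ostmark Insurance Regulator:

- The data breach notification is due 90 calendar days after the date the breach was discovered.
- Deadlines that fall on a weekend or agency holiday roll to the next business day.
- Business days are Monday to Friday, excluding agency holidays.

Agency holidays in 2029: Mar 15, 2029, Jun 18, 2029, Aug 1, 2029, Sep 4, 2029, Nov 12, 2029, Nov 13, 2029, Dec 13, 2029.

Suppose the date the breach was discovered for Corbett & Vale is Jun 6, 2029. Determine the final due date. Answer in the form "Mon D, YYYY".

Adding 90 calendar days to Jun 6, 2029 gives Sep 4, 2029.
Sep 4, 2029 is a listed holiday; the next business day is Sep 5, 2029 (Wednesday).
The final due date is Sep 5, 2029.

Sep 5, 2029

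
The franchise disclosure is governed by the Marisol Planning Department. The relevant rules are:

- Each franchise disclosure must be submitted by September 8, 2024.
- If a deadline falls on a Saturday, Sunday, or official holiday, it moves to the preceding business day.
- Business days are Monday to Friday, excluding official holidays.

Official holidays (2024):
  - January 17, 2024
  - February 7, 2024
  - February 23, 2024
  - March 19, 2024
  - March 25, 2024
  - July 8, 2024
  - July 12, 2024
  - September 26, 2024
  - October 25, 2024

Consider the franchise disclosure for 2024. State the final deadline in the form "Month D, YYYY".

September 6, 2024

The statutory due date is September 8, 2024.
September 8, 2024 is a Sunday, so it moves to the preceding business day, September 6, 2024 (Friday).
Deadline: September 6, 2024.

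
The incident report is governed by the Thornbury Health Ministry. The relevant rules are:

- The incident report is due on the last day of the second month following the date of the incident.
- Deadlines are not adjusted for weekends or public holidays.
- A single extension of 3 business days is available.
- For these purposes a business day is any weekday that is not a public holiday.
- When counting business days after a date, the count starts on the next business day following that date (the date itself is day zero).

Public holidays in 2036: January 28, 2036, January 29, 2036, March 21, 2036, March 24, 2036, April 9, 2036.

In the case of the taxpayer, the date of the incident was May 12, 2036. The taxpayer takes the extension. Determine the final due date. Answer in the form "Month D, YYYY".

The second month after May 12, 2036 is July 2036, whose last day is July 31, 2036.
No adjustment is made for weekends or holidays, so July 31, 2036 stands.
Counting 3 further business days from July 31, 2036 reaches August 5, 2036.
No adjustment is made for weekends or holidays, so August 5, 2036 stands.
Deadline: August 5, 2036.

August 5, 2036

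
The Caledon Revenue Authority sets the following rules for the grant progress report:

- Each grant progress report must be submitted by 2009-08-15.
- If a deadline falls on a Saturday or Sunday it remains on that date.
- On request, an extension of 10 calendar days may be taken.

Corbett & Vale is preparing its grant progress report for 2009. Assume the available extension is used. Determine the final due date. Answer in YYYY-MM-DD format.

The stated deadline is 2009-08-15.
2009-08-15 falls on a Saturday. The rules make no weekend/holiday allowance, so it remains 2009-08-15.
Applying the 10-calendar-day extension: 2009-08-15 + 10 days = 2009-08-25.
2009-08-25 falls on a Tuesday. The rules make no weekend/holiday allowance, so it remains 2009-08-25.
Final deadline: 2009-08-25.

2009-08-25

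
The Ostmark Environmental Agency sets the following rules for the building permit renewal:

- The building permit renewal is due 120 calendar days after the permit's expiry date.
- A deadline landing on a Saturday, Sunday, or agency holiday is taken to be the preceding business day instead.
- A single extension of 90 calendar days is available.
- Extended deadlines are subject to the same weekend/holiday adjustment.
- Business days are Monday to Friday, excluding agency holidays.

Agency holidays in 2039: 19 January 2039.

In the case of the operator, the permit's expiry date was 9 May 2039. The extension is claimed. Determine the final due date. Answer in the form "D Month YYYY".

Trigger date 9 May 2039 + 120 calendar days = 6 September 2039.
Since 6 September 2039 is a Tuesday and not a holiday, the date is unchanged.
Add the 90 calendar-day extension to 6 September 2039: 5 December 2039.
Since 5 December 2039 is a Monday and not a holiday, the date is unchanged.
Deadline: 5 December 2039.

5 December 2039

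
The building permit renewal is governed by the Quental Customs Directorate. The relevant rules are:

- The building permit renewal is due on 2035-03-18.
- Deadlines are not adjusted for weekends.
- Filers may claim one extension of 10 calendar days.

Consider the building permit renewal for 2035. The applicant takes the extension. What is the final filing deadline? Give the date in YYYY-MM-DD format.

2035-03-28

The stated deadline is 2035-03-18.
2035-03-18 falls on a Sunday. The rules make no weekend/holiday allowance, so it remains 2035-03-18.
With the 10-day extension, 2035-03-18 becomes 2035-03-28.
No adjustment is made for weekends or holidays, so 2035-03-28 stands.
Deadline: 2035-03-28.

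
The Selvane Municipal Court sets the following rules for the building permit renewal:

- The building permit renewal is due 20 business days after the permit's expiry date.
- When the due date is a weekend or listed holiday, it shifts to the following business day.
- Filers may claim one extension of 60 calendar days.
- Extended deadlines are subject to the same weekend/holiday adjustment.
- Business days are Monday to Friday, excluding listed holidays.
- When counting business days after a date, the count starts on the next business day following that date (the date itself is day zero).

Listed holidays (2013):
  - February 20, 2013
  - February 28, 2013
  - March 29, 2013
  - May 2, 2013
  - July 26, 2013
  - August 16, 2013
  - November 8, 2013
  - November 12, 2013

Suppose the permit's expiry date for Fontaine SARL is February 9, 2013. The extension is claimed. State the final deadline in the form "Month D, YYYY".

Starting the day after February 9, 2013 and counting 20 business days lands on March 12, 2013.
March 12, 2013 is a Tuesday and not a listed holiday, so it stands.
Add the 60 calendar-day extension to March 12, 2013: May 11, 2013.
Because May 11, 2013 is a Saturday, the deadline becomes May 13, 2013 (Monday).
Final deadline: May 13, 2013.

May 13, 2013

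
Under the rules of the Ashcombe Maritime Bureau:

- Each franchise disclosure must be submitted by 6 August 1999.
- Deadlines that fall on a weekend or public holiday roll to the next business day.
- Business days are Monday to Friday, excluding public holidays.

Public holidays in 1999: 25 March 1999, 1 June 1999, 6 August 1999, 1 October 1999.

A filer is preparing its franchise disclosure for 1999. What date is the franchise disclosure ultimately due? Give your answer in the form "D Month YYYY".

9 August 1999

The stated deadline is 6 August 1999.
6 August 1999 is a listed holiday; the next business day is 9 August 1999 (Monday).
So the filing is due 9 August 1999.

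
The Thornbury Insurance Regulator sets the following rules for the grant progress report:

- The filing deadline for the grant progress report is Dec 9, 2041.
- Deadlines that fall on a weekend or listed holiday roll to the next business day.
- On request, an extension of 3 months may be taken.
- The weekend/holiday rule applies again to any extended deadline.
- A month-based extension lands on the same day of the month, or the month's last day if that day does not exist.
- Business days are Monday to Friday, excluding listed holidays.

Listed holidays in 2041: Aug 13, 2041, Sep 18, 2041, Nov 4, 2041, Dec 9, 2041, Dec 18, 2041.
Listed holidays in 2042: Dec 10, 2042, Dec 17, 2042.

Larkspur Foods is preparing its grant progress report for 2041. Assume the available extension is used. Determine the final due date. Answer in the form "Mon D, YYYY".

Mar 10, 2042

The stated deadline is Dec 9, 2041.
Dec 9, 2041 is a listed holiday; the next business day is Dec 10, 2041 (Tuesday).
Applying the 3 months extension: 3 months after Dec 10, 2041 is Mar 10, 2042.
Since Mar 10, 2042 is a Monday and not a holiday, the date is unchanged.
The final due date is Mar 10, 2042.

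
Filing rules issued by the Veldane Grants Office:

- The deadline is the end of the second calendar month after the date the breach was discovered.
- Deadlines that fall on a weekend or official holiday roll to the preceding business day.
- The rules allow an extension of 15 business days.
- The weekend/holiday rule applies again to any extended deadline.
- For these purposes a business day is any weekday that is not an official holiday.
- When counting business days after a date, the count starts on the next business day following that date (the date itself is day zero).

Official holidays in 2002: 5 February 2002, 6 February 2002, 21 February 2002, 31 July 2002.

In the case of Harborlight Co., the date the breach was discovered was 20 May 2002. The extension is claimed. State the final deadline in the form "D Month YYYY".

21 August 2002

The second month after 20 May 2002 is July 2002, whose last day is 31 July 2002.
Because 31 July 2002 is a listed holiday, the deadline becomes 30 July 2002 (Tuesday).
Applying the 15-business-day extension: 15 business days after 30 July 2002 is 21 August 2002.
21 August 2002 is a Wednesday and not a listed holiday, so it stands.
So the filing is due 21 August 2002.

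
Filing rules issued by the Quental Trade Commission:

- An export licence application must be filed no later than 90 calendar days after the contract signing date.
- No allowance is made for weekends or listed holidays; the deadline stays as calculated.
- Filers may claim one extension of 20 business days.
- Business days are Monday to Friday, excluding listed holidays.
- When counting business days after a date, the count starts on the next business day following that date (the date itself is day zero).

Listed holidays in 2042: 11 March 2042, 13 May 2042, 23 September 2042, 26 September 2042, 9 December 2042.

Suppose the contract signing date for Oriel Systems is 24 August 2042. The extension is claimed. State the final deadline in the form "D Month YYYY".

Adding 90 calendar days to 24 August 2042 gives 22 November 2042.
22 November 2042 falls on a Saturday. The rules make no weekend/holiday allowance, so it remains 22 November 2042.
The 20-business-day extension runs from 22 November 2042 to 22 December 2042.
22 December 2042 is a Monday; no weekend or holiday adjustment applies.
The final due date is 22 December 2042.

22 December 2042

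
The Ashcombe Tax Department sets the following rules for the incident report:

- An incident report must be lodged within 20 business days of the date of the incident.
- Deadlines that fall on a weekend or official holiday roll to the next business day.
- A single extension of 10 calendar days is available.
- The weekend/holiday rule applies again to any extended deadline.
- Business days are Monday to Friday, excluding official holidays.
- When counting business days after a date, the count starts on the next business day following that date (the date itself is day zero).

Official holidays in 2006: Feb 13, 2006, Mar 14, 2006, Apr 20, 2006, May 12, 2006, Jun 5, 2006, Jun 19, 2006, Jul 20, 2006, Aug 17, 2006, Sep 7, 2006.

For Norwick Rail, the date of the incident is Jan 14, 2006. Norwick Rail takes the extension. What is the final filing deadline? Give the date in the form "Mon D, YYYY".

Starting the day after Jan 14, 2006 and counting 20 business days lands on Feb 10, 2006.
Feb 10, 2006 is a Friday and not a listed holiday, so it stands.
The 10-calendar-day extension moves the deadline from Feb 10, 2006 to Feb 20, 2006.
Feb 20, 2006 falls on a Monday, which is a business day, so no adjustment is needed.
So the filing is due Feb 20, 2006.

Feb 20, 2006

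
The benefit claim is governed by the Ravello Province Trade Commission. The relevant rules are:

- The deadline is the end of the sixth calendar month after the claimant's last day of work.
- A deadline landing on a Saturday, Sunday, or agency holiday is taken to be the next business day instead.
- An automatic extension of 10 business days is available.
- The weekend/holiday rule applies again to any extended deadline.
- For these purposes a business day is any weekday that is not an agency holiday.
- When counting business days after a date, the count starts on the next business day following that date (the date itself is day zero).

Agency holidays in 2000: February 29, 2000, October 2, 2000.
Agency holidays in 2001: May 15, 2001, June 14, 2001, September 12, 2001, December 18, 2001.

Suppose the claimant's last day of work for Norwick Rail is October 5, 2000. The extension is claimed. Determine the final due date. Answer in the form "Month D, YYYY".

May 14, 2001

The sixth month after October 5, 2000 is April 2001, whose last day is April 30, 2001.
April 30, 2001 falls on a Monday, which is a business day, so no adjustment is needed.
Applying the 10-business-day extension: 10 business days after April 30, 2001 is May 14, 2001.
May 14, 2001 (Monday) is already a business day.
The final due date is May 14, 2001.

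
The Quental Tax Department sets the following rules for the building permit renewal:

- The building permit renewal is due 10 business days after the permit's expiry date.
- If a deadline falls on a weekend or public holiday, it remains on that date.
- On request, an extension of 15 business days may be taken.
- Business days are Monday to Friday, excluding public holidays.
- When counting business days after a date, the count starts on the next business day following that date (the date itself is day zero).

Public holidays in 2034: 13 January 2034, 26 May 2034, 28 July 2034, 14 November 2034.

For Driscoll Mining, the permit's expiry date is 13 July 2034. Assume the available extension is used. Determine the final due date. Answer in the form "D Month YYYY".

18 August 2034

Starting the day after 13 July 2034 and counting 10 business days lands on 27 July 2034.
27 July 2034 falls on a Thursday. The rules make no weekend/holiday allowance, so it remains 27 July 2034.
Counting 15 further business days from 27 July 2034 reaches 18 August 2034.
18 August 2034 is a Friday; no weekend or holiday adjustment applies.
So the filing is due 18 August 2034.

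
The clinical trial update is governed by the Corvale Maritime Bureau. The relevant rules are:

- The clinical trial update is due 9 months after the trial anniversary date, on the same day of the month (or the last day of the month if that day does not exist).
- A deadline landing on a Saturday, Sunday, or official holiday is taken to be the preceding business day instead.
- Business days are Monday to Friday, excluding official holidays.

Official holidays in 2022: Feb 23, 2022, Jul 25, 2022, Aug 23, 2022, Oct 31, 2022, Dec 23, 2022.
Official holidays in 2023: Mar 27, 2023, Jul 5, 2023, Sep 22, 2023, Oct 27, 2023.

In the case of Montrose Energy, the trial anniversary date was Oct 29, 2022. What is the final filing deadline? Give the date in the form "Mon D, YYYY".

Moving 9 months forward from Oct 29, 2022 on the corresponding day gives Jul 29, 2023.
Jul 29, 2023 falls on a Saturday. Rolling to the preceding business day gives Jul 28, 2023, a Friday.
Deadline: Jul 28, 2023.

Jul 28, 2023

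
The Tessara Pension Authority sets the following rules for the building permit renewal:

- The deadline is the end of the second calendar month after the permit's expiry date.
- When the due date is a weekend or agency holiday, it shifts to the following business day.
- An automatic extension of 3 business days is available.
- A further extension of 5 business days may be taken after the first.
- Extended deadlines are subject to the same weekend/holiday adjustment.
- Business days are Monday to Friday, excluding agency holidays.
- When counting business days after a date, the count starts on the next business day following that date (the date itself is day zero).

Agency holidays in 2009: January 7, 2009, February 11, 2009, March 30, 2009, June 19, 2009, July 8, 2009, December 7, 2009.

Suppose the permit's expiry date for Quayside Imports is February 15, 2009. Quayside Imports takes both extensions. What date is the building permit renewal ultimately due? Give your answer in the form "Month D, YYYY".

2 months after February 15, 2009 falls in April 2009; the last day of that month is April 30, 2009.
Since April 30, 2009 is a Thursday and not a holiday, the date is unchanged.
Applying the 3-business-day extension: 3 business days after April 30, 2009 is May 5, 2009.
May 5, 2009 falls on a Tuesday, which is a business day, so no adjustment is needed.
Applying the 5-business-day extension: 5 business days after May 5, 2009 is May 12, 2009.
May 12, 2009 (Tuesday) is already a business day.
The final due date is May 12, 2009.

May 12, 2009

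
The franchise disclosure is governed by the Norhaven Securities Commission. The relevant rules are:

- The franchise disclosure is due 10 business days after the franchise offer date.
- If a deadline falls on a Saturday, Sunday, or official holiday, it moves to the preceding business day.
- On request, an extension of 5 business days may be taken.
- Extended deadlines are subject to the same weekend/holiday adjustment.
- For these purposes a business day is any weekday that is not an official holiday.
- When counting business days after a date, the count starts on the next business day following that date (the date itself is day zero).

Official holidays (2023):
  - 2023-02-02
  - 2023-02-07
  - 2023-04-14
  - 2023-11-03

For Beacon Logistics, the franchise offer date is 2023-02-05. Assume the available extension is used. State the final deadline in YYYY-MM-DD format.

2023-02-27

Counting 10 business days after 2023-02-05 (skipping weekends and listed holidays) reaches 2023-02-20.
2023-02-20 falls on a Monday, which is a business day, so no adjustment is needed.
Applying the 5-business-day extension: 5 business days after 2023-02-20 is 2023-02-27.
2023-02-27 is a Monday and not a listed holiday, so it stands.
Final deadline: 2023-02-27.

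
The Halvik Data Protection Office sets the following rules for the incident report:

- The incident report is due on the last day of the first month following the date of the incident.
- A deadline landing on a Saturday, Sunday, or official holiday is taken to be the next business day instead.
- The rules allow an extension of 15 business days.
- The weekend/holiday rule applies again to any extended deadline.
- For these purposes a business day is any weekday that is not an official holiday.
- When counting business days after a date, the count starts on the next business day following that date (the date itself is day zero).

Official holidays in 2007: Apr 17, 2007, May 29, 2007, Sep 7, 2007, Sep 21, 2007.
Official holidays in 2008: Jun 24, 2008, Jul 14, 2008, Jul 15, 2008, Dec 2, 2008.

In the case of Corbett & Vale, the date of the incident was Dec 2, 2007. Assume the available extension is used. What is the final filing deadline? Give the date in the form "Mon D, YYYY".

Feb 21, 2008

The first month after Dec 2, 2007 is January 2008, whose last day is Jan 31, 2008.
Since Jan 31, 2008 is a Thursday and not a holiday, the date is unchanged.
Applying the 15-business-day extension: 15 business days after Jan 31, 2008 is Feb 21, 2008.
Feb 21, 2008 is a Thursday and not a listed holiday, so it stands.
Final deadline: Feb 21, 2008.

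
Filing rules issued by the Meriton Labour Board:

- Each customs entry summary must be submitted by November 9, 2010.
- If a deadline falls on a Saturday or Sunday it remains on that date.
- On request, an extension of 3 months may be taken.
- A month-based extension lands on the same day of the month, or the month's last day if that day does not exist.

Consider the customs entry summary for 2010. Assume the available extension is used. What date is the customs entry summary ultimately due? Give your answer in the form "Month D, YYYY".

Start from the fixed due date, November 9, 2010.
November 9, 2010 is a Tuesday; no weekend or holiday adjustment applies.
The 3 months extension carries November 9, 2010 to February 9, 2011.
February 9, 2011 falls on a Wednesday. The rules make no weekend/holiday allowance, so it remains February 9, 2011.
Deadline: February 9, 2011.

February 9, 2011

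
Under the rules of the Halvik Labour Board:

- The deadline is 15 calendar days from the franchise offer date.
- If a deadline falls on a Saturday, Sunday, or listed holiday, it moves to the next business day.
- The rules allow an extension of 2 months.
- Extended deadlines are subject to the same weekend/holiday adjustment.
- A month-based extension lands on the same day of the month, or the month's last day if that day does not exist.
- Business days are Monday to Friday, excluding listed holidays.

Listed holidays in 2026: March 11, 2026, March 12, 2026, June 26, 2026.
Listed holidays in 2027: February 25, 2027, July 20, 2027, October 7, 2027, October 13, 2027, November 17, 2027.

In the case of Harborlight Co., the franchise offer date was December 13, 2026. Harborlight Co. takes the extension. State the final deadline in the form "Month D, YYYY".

March 1, 2027

15 calendar days after December 13, 2026 is December 28, 2026.
December 28, 2026 is a Monday and not a listed holiday, so it stands.
Applying the 2 months extension: 2 months after December 28, 2026 is February 28, 2027.
Because February 28, 2027 is a Sunday, the deadline becomes March 1, 2027 (Monday).
So the filing is due March 1, 2027.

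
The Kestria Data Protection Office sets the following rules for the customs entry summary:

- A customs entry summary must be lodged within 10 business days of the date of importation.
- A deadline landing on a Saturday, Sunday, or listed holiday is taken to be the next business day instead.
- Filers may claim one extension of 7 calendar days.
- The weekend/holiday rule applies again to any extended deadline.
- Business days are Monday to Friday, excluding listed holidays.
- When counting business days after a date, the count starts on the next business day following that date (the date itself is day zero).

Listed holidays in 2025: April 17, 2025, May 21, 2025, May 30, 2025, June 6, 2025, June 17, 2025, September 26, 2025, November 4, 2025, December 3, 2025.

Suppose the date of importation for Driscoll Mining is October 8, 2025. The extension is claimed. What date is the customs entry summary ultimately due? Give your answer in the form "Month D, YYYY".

Starting the day after October 8, 2025 and counting 10 business days lands on October 22, 2025.
October 22, 2025 (Wednesday) is already a business day.
Add the 7 calendar-day extension to October 22, 2025: October 29, 2025.
Since October 29, 2025 is a Wednesday and not a holiday, the date is unchanged.
So the filing is due October 29, 2025.

October 29, 2025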